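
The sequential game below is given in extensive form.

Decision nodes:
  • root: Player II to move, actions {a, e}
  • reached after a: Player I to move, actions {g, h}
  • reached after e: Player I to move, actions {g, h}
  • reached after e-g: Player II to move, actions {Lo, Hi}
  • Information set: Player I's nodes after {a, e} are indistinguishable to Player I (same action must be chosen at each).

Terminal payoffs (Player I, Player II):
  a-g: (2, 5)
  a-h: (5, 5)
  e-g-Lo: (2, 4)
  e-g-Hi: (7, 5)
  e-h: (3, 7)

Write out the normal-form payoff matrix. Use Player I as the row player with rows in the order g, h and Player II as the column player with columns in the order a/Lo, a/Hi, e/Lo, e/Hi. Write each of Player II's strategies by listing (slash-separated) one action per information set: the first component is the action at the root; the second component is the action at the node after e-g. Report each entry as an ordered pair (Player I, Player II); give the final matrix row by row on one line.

Row g: a/Lo→(2,5), a/Hi→(2,5), e/Lo→(2,4), e/Hi→(7,5)
Row h: a/Lo→(5,5), a/Hi→(5,5), e/Lo→(3,7), e/Hi→(3,7)

g: (2,5) (2,5) (2,4) (7,5) | h: (5,5) (5,5) (3,7) (3,7)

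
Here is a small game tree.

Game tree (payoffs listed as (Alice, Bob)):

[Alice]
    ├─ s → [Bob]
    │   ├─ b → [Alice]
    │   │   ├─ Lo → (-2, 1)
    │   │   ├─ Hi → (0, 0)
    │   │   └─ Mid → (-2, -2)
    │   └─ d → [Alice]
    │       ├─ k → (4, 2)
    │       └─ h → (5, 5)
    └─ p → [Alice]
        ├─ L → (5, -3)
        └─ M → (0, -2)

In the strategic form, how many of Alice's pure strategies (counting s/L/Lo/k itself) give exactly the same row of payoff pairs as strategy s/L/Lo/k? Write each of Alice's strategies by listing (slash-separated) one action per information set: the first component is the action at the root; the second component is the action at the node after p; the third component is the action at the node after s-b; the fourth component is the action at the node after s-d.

2

Row for s/L/Lo/k (columns b, d): (-2,1) (4,2).
Under s/L/Lo/k, Alice's choice at the node after p can never be reached regardless of what Bob does, so varying those choices leaves every outcome unchanged.
Holding the reachable choices fixed and varying the unreachable one freely already gives 2 equivalent strategies.
No other strategy reproduces this row, so those 2 are the full class: s/L/Lo/k, s/M/Lo/k.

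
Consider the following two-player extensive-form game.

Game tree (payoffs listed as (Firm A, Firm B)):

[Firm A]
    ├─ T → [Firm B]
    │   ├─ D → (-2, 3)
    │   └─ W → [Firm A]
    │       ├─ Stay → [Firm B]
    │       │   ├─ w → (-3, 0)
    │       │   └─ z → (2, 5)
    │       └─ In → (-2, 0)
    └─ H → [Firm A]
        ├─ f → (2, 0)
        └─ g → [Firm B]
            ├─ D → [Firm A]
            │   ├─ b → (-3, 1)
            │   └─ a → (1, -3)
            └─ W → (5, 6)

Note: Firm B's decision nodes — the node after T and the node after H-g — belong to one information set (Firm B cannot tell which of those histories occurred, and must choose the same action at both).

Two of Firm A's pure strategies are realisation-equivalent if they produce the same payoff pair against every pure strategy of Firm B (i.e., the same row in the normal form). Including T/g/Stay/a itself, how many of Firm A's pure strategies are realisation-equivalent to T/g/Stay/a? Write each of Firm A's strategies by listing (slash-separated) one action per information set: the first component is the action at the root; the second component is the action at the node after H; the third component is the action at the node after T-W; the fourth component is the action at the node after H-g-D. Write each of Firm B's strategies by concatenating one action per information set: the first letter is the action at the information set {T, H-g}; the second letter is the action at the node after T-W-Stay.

Row for T/g/Stay/a (columns Dw, Dz, Ww, Wz): (-2,3) (-2,3) (-3,0) (2,5).
Under T/g/Stay/a, Firm A's choice at the node after H and at the node after H-g-D can never be reached regardless of what Firm B does, so varying those choices leaves every outcome unchanged.
Holding the reachable choices fixed and varying the unreachable ones freely already gives 2 × 2 = 4 equivalent strategies.
No other strategy reproduces this row, so those 4 are the full class: T/f/Stay/b, T/f/Stay/a, T/g/Stay/b, T/g/Stay/a.

4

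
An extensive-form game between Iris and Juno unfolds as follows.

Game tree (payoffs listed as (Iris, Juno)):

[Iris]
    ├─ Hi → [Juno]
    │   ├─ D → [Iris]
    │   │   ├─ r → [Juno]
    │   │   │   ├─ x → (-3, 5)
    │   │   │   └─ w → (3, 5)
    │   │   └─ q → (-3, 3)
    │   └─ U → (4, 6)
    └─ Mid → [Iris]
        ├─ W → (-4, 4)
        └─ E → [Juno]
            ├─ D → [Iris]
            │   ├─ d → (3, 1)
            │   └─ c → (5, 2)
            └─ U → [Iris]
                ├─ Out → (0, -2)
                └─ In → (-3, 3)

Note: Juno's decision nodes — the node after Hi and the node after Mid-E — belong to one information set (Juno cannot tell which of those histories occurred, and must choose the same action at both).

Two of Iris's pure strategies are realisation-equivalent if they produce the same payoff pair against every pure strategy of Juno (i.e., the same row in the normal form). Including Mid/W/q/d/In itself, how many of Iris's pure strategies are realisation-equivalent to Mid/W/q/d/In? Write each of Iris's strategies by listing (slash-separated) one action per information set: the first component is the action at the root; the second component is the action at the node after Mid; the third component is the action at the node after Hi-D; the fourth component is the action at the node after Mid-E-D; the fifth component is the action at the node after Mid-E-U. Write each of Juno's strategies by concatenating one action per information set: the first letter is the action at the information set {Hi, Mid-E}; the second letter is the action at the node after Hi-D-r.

Row for Mid/W/q/d/In (columns Dx, Dw, Ux, Uw): (-4,4) (-4,4) (-4,4) (-4,4).
Under Mid/W/q/d/In, Iris's choice at the node after Hi-D and at the node after Mid-E-D and at the node after Mid-E-U can never be reached regardless of what Juno does, so varying those choices leaves every outcome unchanged.
Holding the reachable choices fixed and varying the unreachable ones freely already gives 2 × 2 × 2 = 8 equivalent strategies.
No other strategy reproduces this row, so those 8 are the full class: Mid/W/r/d/Out, Mid/W/r/d/In, Mid/W/r/c/Out, Mid/W/r/c/In, Mid/W/q/d/Out, Mid/W/q/d/In, Mid/W/q/c/Out, Mid/W/q/c/In.

8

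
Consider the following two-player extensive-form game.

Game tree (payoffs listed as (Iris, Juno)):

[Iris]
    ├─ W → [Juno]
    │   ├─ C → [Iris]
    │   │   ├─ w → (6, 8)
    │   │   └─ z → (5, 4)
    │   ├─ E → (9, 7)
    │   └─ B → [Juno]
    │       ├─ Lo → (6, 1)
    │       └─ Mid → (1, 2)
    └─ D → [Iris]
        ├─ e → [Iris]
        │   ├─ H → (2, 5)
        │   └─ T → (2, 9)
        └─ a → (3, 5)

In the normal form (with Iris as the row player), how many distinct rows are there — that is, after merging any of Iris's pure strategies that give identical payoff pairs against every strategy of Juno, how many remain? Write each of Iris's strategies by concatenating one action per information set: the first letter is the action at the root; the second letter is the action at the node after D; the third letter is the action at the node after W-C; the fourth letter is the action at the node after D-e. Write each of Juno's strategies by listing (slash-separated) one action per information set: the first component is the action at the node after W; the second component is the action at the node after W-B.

5

Iris has 16 pure strategies: WewH, WewT, WezH, WezT, WawH, WawT, WazH, WazT, DewH, DewT, DezH, DezT, DawH, DawT, DazH, DazT. Columns: C/Lo, C/Mid, E/Lo, E/Mid, B/Lo, B/Mid.
{WewH, WewT, WawH, WawT} → row (6,8) (6,8) (9,7) (9,7) (6,1) (1,2)
{WezH, WezT, WazH, WazT} → row (5,4) (5,4) (9,7) (9,7) (6,1) (1,2)
{DewH, DezH} → row (2,5) (2,5) (2,5) (2,5) (2,5) (2,5)
{DewT, DezT} → row (2,9) (2,9) (2,9) (2,9) (2,9) (2,9)
{DawH, DawT, DazH, DazT} → row (3,5) (3,5) (3,5) (3,5) (3,5) (3,5)
That's 5 distinct rows out of 16 strategies.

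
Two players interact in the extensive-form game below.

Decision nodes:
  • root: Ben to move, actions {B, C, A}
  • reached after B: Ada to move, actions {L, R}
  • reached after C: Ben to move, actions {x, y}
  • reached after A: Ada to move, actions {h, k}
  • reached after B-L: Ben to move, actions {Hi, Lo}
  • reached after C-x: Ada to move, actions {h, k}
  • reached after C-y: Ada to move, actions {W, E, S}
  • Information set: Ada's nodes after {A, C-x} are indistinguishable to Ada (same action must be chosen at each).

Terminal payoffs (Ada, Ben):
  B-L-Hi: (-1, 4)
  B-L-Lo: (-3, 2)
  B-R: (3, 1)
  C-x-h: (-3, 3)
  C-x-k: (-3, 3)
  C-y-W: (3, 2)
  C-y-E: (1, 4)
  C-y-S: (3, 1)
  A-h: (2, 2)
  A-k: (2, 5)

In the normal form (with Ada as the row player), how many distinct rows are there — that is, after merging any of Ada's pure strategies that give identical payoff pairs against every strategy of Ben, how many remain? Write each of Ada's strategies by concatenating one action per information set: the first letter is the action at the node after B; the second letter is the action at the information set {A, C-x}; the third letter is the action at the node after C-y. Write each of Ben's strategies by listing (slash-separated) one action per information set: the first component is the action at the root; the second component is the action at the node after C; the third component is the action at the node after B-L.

12

Ada has 12 pure strategies: LhW, LhE, LhS, LkW, LkE, LkS, RhW, RhE, RhS, RkW, RkE, RkS. Columns: B/x/Hi, B/x/Lo, B/y/Hi, B/y/Lo, C/x/Hi, C/x/Lo, C/y/Hi, C/y/Lo, A/x/Hi, A/x/Lo, A/y/Hi, A/y/Lo.
{LhW} → row (-1,4) (-3,2) (-1,4) (-3,2) (-3,3) (-3,3) (3,2) (3,2) (2,2) (2,2) (2,2) (2,2)
{LhE} → row (-1,4) (-3,2) (-1,4) (-3,2) (-3,3) (-3,3) (1,4) (1,4) (2,2) (2,2) (2,2) (2,2)
{LhS} → row (-1,4) (-3,2) (-1,4) (-3,2) (-3,3) (-3,3) (3,1) (3,1) (2,2) (2,2) (2,2) (2,2)
{LkW} → row (-1,4) (-3,2) (-1,4) (-3,2) (-3,3) (-3,3) (3,2) (3,2) (2,5) (2,5) (2,5) (2,5)
{LkE} → row (-1,4) (-3,2) (-1,4) (-3,2) (-3,3) (-3,3) (1,4) (1,4) (2,5) (2,5) (2,5) (2,5)
{LkS} → row (-1,4) (-3,2) (-1,4) (-3,2) (-3,3) (-3,3) (3,1) (3,1) (2,5) (2,5) (2,5) (2,5)
{RhW} → row (3,1) (3,1) (3,1) (3,1) (-3,3) (-3,3) (3,2) (3,2) (2,2) (2,2) (2,2) (2,2)
{RhE} → row (3,1) (3,1) (3,1) (3,1) (-3,3) (-3,3) (1,4) (1,4) (2,2) (2,2) (2,2) (2,2)
{RhS} → row (3,1) (3,1) (3,1) (3,1) (-3,3) (-3,3) (3,1) (3,1) (2,2) (2,2) (2,2) (2,2)
{RkW} → row (3,1) (3,1) (3,1) (3,1) (-3,3) (-3,3) (3,2) (3,2) (2,5) (2,5) (2,5) (2,5)
{RkE} → row (3,1) (3,1) (3,1) (3,1) (-3,3) (-3,3) (1,4) (1,4) (2,5) (2,5) (2,5) (2,5)
{RkS} → row (3,1) (3,1) (3,1) (3,1) (-3,3) (-3,3) (3,1) (3,1) (2,5) (2,5) (2,5) (2,5)
That's 12 distinct rows out of 12 strategies.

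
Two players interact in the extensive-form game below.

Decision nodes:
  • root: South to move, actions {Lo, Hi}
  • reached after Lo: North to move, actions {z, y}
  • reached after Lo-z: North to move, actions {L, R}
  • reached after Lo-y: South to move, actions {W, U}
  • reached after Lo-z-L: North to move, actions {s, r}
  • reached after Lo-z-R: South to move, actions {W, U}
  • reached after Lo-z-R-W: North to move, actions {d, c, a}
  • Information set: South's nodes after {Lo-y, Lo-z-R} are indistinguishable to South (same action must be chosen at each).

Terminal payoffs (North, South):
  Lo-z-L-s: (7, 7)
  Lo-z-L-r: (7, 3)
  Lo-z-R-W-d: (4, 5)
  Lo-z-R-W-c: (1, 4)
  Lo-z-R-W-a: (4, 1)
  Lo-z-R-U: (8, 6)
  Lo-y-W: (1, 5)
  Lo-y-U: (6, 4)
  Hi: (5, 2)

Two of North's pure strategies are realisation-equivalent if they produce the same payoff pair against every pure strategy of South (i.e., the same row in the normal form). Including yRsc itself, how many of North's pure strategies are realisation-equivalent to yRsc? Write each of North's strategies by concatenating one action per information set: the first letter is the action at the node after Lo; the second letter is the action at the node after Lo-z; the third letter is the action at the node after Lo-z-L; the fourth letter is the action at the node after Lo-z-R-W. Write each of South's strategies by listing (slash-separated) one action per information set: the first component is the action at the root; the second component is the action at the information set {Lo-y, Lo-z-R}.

12

Row for yRsc (columns Lo/W, Lo/U, Hi/W, Hi/U): (1,5) (6,4) (5,2) (5,2).
Under yRsc, North's choice at the node after Lo-z and at the node after Lo-z-L and at the node after Lo-z-R-W can never be reached regardless of what South does, so varying those choices leaves every outcome unchanged.
Holding the reachable choices fixed and varying the unreachable ones freely already gives 2 × 2 × 3 = 12 equivalent strategies.
No other strategy reproduces this row, so those 12 are the full class: yLsd, yLsc, yLsa, yLrd, yLrc, yLra, yRsd, yRsc, yRsa, yRrd, yRrc, yRra.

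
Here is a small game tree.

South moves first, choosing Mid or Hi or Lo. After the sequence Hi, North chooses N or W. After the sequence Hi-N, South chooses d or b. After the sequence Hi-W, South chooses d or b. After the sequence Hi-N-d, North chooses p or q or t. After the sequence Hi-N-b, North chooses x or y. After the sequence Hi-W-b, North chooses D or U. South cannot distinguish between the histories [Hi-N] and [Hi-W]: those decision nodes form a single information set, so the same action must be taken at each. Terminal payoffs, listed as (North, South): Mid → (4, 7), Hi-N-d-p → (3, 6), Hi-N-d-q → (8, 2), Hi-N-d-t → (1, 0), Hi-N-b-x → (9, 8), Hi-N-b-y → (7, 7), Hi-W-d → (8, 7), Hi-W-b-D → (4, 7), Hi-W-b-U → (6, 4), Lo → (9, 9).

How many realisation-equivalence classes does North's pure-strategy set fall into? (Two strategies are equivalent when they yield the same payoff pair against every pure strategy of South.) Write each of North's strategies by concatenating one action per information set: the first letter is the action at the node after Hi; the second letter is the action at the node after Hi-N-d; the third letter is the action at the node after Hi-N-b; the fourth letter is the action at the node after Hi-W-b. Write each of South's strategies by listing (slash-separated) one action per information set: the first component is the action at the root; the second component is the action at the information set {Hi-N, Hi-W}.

8

North has 24 pure strategies: NpxD, NpxU, NpyD, NpyU, NqxD, NqxU, NqyD, NqyU, NtxD, NtxU, NtyD, NtyU, WpxD, WpxU, WpyD, WpyU, WqxD, WqxU, WqyD, WqyU, WtxD, WtxU, WtyD, WtyU. Columns: Mid/d, Mid/b, Hi/d, Hi/b, Lo/d, Lo/b.
{NpxD, NpxU} → row (4,7) (4,7) (3,6) (9,8) (9,9) (9,9)
{NpyD, NpyU} → row (4,7) (4,7) (3,6) (7,7) (9,9) (9,9)
{NqxD, NqxU} → row (4,7) (4,7) (8,2) (9,8) (9,9) (9,9)
{NqyD, NqyU} → row (4,7) (4,7) (8,2) (7,7) (9,9) (9,9)
{NtxD, NtxU} → row (4,7) (4,7) (1,0) (9,8) (9,9) (9,9)
{NtyD, NtyU} → row (4,7) (4,7) (1,0) (7,7) (9,9) (9,9)
{WpxD, WpyD, WqxD, WqyD, WtxD, WtyD} → row (4,7) (4,7) (8,7) (4,7) (9,9) (9,9)
{WpxU, WpyU, WqxU, WqyU, WtxU, WtyU} → row (4,7) (4,7) (8,7) (6,4) (9,9) (9,9)
That's 8 distinct rows out of 24 strategies.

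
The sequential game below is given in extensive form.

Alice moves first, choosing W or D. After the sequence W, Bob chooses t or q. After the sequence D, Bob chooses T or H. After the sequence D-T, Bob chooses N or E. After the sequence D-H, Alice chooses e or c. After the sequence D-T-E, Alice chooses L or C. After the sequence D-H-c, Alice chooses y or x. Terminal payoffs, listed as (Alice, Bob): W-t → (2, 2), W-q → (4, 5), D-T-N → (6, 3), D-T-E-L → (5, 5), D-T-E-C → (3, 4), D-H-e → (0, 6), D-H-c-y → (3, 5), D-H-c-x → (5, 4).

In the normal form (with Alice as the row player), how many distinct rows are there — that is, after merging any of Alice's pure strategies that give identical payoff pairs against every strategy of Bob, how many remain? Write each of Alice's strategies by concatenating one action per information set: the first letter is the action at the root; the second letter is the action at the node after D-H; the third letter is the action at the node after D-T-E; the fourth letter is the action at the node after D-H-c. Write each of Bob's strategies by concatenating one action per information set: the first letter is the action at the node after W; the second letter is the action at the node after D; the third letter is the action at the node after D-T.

Alice has 16 pure strategies: WeLy, WeLx, WeCy, WeCx, WcLy, WcLx, WcCy, WcCx, DeLy, DeLx, DeCy, DeCx, DcLy, DcLx, DcCy, DcCx. Columns: tTN, tTE, tHN, tHE, qTN, qTE, qHN, qHE.
{WeLy, WeLx, WeCy, WeCx, WcLy, WcLx, WcCy, WcCx} → row (2,2) (2,2) (2,2) (2,2) (4,5) (4,5) (4,5) (4,5)
{DeLy, DeLx} → row (6,3) (5,5) (0,6) (0,6) (6,3) (5,5) (0,6) (0,6)
{DeCy, DeCx} → row (6,3) (3,4) (0,6) (0,6) (6,3) (3,4) (0,6) (0,6)
{DcLy} → row (6,3) (5,5) (3,5) (3,5) (6,3) (5,5) (3,5) (3,5)
{DcLx} → row (6,3) (5,5) (5,4) (5,4) (6,3) (5,5) (5,4) (5,4)
{DcCy} → row (6,3) (3,4) (3,5) (3,5) (6,3) (3,4) (3,5) (3,5)
{DcCx} → row (6,3) (3,4) (5,4) (5,4) (6,3) (3,4) (5,4) (5,4)
That's 7 distinct rows out of 16 strategies.

7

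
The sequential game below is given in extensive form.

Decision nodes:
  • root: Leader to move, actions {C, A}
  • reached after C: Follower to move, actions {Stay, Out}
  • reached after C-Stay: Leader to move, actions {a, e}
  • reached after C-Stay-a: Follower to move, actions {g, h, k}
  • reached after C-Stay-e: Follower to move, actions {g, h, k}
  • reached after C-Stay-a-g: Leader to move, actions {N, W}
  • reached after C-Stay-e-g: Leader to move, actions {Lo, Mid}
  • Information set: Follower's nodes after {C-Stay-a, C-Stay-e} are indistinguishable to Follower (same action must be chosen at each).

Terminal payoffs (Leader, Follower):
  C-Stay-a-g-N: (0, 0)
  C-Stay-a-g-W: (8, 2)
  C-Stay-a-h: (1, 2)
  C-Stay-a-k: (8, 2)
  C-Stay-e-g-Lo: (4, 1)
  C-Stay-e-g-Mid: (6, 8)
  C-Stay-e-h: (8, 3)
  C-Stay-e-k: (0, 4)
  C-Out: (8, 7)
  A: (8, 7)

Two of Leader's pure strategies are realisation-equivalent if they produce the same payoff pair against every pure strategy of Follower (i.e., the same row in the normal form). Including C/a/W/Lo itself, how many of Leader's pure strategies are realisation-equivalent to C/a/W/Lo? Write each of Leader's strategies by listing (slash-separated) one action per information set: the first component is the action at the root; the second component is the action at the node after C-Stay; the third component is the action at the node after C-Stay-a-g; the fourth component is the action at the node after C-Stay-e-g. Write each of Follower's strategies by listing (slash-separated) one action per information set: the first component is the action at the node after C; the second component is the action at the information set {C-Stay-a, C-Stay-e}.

2

Row for C/a/W/Lo (columns Stay/g, Stay/h, Stay/k, Out/g, Out/h, Out/k): (8,2) (1,2) (8,2) (8,7) (8,7) (8,7).
Under C/a/W/Lo, Leader's choice at the node after C-Stay-e-g can never be reached regardless of what Follower does, so varying those choices leaves every outcome unchanged.
Holding the reachable choices fixed and varying the unreachable one freely already gives 2 equivalent strategies.
No other strategy reproduces this row, so those 2 are the full class: C/a/W/Lo, C/a/W/Mid.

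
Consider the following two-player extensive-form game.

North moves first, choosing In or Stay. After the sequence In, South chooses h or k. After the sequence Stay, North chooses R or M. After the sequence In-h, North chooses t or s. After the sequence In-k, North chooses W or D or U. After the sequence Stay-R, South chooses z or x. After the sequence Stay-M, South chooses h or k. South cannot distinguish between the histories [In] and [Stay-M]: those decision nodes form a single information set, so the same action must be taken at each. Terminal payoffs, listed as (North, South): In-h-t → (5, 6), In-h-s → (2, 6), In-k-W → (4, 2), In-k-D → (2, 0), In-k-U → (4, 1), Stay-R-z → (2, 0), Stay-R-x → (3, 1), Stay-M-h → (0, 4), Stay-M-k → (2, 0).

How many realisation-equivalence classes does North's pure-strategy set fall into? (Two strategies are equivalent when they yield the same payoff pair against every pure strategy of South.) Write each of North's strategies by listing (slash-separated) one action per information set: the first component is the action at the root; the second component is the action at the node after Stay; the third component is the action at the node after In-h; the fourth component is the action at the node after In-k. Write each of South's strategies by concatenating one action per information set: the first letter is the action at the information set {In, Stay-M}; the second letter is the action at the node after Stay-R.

8

North has 24 pure strategies: In/R/t/W, In/R/t/D, In/R/t/U, In/R/s/W, In/R/s/D, In/R/s/U, In/M/t/W, In/M/t/D, In/M/t/U, In/M/s/W, In/M/s/D, In/M/s/U, Stay/R/t/W, Stay/R/t/D, Stay/R/t/U, Stay/R/s/W, Stay/R/s/D, Stay/R/s/U, Stay/M/t/W, Stay/M/t/D, Stay/M/t/U, Stay/M/s/W, Stay/M/s/D, Stay/M/s/U. Columns: hz, hx, kz, kx.
{In/R/t/W, In/M/t/W} → row (5,6) (5,6) (4,2) (4,2)
{In/R/t/D, In/M/t/D} → row (5,6) (5,6) (2,0) (2,0)
{In/R/t/U, In/M/t/U} → row (5,6) (5,6) (4,1) (4,1)
{In/R/s/W, In/M/s/W} → row (2,6) (2,6) (4,2) (4,2)
{In/R/s/D, In/M/s/D} → row (2,6) (2,6) (2,0) (2,0)
{In/R/s/U, In/M/s/U} → row (2,6) (2,6) (4,1) (4,1)
{Stay/R/t/W, Stay/R/t/D, Stay/R/t/U, Stay/R/s/W, Stay/R/s/D, Stay/R/s/U} → row (2,0) (3,1) (2,0) (3,1)
{Stay/M/t/W, Stay/M/t/D, Stay/M/t/U, Stay/M/s/W, Stay/M/s/D, Stay/M/s/U} → row (0,4) (0,4) (2,0) (2,0)
That's 8 distinct rows out of 24 strategies.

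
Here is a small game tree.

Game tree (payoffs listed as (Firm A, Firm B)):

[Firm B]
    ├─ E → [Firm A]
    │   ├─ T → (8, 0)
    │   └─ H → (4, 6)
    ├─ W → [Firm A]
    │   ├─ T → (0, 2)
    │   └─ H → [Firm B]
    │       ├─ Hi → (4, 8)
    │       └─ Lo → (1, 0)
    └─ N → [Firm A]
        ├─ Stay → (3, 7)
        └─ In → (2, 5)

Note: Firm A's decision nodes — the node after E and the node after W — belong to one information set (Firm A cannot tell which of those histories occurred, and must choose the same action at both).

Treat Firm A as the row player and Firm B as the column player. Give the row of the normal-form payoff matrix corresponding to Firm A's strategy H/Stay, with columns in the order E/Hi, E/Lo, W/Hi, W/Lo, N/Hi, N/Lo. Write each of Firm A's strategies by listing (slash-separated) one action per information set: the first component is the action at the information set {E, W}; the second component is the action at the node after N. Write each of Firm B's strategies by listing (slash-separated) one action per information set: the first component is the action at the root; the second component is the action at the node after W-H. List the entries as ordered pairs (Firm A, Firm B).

(4,6) (4,6) (4,8) (1,0) (3,7) (3,7)

vs E/Hi: Firm B plays E → Firm A plays H at [E] → (4, 6)
vs E/Lo: Firm B plays E → Firm A plays H at [E] → (4, 6)
vs W/Hi: Firm B plays W → Firm A plays H at [W] → Firm B plays Hi at [W-H] → (4, 8)
vs W/Lo: Firm B plays W → Firm A plays H at [W] → Firm B plays Lo at [W-H] → (1, 0)
vs N/Hi: Firm B plays N → Firm A plays Stay at [N] → (3, 7)
vs N/Lo: Firm B plays N → Firm A plays Stay at [N] → (3, 7)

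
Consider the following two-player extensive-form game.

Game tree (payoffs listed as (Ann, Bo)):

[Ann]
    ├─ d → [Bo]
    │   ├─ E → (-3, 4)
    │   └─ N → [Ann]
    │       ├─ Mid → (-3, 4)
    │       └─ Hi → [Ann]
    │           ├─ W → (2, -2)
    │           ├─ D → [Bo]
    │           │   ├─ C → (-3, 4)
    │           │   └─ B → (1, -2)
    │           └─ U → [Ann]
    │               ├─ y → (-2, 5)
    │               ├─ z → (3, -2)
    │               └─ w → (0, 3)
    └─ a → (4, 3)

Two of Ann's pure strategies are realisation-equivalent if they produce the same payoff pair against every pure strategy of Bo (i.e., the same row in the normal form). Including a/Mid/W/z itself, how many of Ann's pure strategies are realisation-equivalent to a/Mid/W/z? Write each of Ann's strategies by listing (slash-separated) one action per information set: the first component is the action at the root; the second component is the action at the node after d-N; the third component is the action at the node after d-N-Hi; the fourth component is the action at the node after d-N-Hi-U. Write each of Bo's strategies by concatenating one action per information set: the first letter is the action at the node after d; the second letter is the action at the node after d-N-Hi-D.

Row for a/Mid/W/z (columns EC, EB, NC, NB): (4,3) (4,3) (4,3) (4,3).
Under a/Mid/W/z, Ann's choice at the node after d-N and at the node after d-N-Hi and at the node after d-N-Hi-U can never be reached regardless of what Bo does, so varying those choices leaves every outcome unchanged.
Holding the reachable choices fixed and varying the unreachable ones freely already gives 2 × 3 × 3 = 18 equivalent strategies.
No other strategy reproduces this row, so those 18 are the full class: a/Mid/W/y, a/Mid/W/z, a/Mid/W/w, a/Mid/D/y, a/Mid/D/z, a/Mid/D/w, a/Mid/U/y, a/Mid/U/z, a/Mid/U/w, a/Hi/W/y, a/Hi/W/z, a/Hi/W/w, a/Hi/D/y, a/Hi/D/z, a/Hi/D/w, a/Hi/U/y, a/Hi/U/z, a/Hi/U/w.

18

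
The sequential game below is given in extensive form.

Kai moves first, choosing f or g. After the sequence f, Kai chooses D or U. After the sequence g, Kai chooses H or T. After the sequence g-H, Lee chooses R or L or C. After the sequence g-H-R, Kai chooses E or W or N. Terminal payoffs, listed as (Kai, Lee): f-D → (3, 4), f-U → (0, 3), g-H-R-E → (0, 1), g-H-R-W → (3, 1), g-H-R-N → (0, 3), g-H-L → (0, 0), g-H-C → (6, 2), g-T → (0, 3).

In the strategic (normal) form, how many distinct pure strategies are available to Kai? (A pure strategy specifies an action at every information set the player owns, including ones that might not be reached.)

24

Kai owns the root with actions {f, g} — two choices.
Kai owns the node after f with actions {D, U} — two choices.
Kai owns the node after g with actions {H, T} — two choices.
Kai owns the node after g-H-R with actions {E, W, N} — three choices.
A pure strategy fixes one action at each information set independently, so the count is the product 2 × 2 × 2 × 3 = 24.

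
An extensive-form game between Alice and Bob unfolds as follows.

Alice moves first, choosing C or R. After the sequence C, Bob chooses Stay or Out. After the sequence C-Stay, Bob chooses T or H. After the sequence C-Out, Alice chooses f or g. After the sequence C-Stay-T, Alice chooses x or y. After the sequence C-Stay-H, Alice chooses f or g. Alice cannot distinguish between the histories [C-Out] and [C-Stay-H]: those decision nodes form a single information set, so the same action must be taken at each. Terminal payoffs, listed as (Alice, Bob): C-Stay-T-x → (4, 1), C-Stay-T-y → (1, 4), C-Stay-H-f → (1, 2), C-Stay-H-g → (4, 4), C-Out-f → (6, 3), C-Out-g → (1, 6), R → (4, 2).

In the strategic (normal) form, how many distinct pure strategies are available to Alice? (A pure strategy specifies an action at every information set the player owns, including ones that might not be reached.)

Alice owns the root with actions {C, R} — two choices.
Alice owns the information set {C-Out, C-Stay-H} with actions {f, g} — two choices.
Alice owns the node after C-Stay-T with actions {x, y} — two choices.
A pure strategy fixes one action at each information set independently, so the count is the product 2 × 2 × 2 = 8.
(For reference, Bob has 4 pure strategies, giving a 8×4 normal-form matrix.)

8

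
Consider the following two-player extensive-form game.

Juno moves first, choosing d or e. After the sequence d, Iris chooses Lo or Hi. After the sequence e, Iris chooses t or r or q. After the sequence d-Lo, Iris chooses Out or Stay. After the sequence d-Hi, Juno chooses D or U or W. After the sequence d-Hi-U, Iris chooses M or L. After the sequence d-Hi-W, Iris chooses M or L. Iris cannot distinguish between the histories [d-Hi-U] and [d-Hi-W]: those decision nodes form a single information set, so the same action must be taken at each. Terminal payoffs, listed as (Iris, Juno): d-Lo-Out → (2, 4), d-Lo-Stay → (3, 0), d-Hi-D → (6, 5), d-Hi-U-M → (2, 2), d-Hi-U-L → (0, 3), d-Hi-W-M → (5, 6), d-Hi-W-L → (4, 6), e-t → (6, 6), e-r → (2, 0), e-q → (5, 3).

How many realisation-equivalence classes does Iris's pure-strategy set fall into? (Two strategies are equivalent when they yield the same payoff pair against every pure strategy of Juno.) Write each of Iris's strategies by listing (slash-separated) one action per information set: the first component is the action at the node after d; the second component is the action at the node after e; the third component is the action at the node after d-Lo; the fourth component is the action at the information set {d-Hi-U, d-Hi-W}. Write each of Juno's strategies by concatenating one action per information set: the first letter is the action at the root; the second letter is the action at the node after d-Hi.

Iris has 24 pure strategies: Lo/t/Out/M, Lo/t/Out/L, Lo/t/Stay/M, Lo/t/Stay/L, Lo/r/Out/M, Lo/r/Out/L, Lo/r/Stay/M, Lo/r/Stay/L, Lo/q/Out/M, Lo/q/Out/L, Lo/q/Stay/M, Lo/q/Stay/L, Hi/t/Out/M, Hi/t/Out/L, Hi/t/Stay/M, Hi/t/Stay/L, Hi/r/Out/M, Hi/r/Out/L, Hi/r/Stay/M, Hi/r/Stay/L, Hi/q/Out/M, Hi/q/Out/L, Hi/q/Stay/M, Hi/q/Stay/L. Columns: dD, dU, dW, eD, eU, eW.
{Lo/t/Out/M, Lo/t/Out/L} → row (2,4) (2,4) (2,4) (6,6) (6,6) (6,6)
{Lo/t/Stay/M, Lo/t/Stay/L} → row (3,0) (3,0) (3,0) (6,6) (6,6) (6,6)
{Lo/r/Out/M, Lo/r/Out/L} → row (2,4) (2,4) (2,4) (2,0) (2,0) (2,0)
{Lo/r/Stay/M, Lo/r/Stay/L} → row (3,0) (3,0) (3,0) (2,0) (2,0) (2,0)
{Lo/q/Out/M, Lo/q/Out/L} → row (2,4) (2,4) (2,4) (5,3) (5,3) (5,3)
{Lo/q/Stay/M, Lo/q/Stay/L} → row (3,0) (3,0) (3,0) (5,3) (5,3) (5,3)
{Hi/t/Out/M, Hi/t/Stay/M} → row (6,5) (2,2) (5,6) (6,6) (6,6) (6,6)
{Hi/t/Out/L, Hi/t/Stay/L} → row (6,5) (0,3) (4,6) (6,6) (6,6) (6,6)
{Hi/r/Out/M, Hi/r/Stay/M} → row (6,5) (2,2) (5,6) (2,0) (2,0) (2,0)
{Hi/r/Out/L, Hi/r/Stay/L} → row (6,5) (0,3) (4,6) (2,0) (2,0) (2,0)
{Hi/q/Out/M, Hi/q/Stay/M} → row (6,5) (2,2) (5,6) (5,3) (5,3) (5,3)
{Hi/q/Out/L, Hi/q/Stay/L} → row (6,5) (0,3) (4,6) (5,3) (5,3) (5,3)
That's 12 distinct rows out of 24 strategies.

12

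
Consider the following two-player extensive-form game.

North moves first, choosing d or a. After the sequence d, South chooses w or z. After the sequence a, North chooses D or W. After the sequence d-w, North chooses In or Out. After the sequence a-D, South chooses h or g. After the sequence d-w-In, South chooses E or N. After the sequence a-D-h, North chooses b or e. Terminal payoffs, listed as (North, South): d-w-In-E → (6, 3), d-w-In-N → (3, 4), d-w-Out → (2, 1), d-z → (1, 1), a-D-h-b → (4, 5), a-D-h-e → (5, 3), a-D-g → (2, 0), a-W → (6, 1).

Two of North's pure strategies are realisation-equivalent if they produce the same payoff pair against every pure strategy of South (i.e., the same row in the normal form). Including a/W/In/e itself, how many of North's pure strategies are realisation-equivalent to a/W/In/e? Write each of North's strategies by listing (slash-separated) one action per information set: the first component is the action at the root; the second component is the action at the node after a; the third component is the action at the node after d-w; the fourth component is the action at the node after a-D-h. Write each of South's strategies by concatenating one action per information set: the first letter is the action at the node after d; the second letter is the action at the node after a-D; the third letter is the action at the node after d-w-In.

Row for a/W/In/e (columns whE, whN, wgE, wgN, zhE, zhN, zgE, zgN): (6,1) (6,1) (6,1) (6,1) (6,1) (6,1) (6,1) (6,1).
Under a/W/In/e, North's choice at the node after d-w and at the node after a-D-h can never be reached regardless of what South does, so varying those choices leaves every outcome unchanged.
Holding the reachable choices fixed and varying the unreachable ones freely already gives 2 × 2 = 4 equivalent strategies.
No other strategy reproduces this row, so those 4 are the full class: a/W/In/b, a/W/In/e, a/W/Out/b, a/W/Out/e.

4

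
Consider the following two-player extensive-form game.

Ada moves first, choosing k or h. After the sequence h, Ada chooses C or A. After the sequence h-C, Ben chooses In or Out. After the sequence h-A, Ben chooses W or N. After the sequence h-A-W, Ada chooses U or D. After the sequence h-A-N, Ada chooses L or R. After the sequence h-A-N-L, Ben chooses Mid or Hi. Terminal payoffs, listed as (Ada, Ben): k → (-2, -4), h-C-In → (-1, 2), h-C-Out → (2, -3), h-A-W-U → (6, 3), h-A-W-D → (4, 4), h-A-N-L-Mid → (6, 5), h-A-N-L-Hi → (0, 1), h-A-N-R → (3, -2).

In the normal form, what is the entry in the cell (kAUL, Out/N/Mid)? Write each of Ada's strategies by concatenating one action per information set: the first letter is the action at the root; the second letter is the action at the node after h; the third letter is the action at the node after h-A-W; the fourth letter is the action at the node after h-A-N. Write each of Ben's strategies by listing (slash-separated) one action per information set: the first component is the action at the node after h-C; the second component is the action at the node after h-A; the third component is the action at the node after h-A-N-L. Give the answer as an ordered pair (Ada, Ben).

Trace the play path from the root:
  Ada plays k
→ terminal payoff (-2, -4).
(Ada's choice at the node after h is never reached on this path, so it doesn't affect the outcome.)

(-2, -4)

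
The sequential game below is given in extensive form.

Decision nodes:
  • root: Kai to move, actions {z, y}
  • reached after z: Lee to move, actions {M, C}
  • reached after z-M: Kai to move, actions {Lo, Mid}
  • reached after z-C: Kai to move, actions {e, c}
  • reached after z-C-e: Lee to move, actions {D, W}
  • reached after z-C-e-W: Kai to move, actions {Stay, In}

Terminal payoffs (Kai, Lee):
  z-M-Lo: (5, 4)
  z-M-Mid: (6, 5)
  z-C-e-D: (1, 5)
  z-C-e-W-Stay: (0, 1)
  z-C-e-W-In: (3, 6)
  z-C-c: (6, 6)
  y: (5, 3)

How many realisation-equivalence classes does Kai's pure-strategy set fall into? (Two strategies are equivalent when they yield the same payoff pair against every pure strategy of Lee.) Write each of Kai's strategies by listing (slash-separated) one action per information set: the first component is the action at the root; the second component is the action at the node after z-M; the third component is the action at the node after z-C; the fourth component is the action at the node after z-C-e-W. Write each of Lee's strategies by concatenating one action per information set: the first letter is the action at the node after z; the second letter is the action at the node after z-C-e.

7

Kai has 16 pure strategies: z/Lo/e/Stay, z/Lo/e/In, z/Lo/c/Stay, z/Lo/c/In, z/Mid/e/Stay, z/Mid/e/In, z/Mid/c/Stay, z/Mid/c/In, y/Lo/e/Stay, y/Lo/e/In, y/Lo/c/Stay, y/Lo/c/In, y/Mid/e/Stay, y/Mid/e/In, y/Mid/c/Stay, y/Mid/c/In. Columns: MD, MW, CD, CW.
{z/Lo/e/Stay} → row (5,4) (5,4) (1,5) (0,1)
{z/Lo/e/In} → row (5,4) (5,4) (1,5) (3,6)
{z/Lo/c/Stay, z/Lo/c/In} → row (5,4) (5,4) (6,6) (6,6)
{z/Mid/e/Stay} → row (6,5) (6,5) (1,5) (0,1)
{z/Mid/e/In} → row (6,5) (6,5) (1,5) (3,6)
{z/Mid/c/Stay, z/Mid/c/In} → row (6,5) (6,5) (6,6) (6,6)
{y/Lo/e/Stay, y/Lo/e/In, y/Lo/c/Stay, y/Lo/c/In, y/Mid/e/Stay, y/Mid/e/In, y/Mid/c/Stay, y/Mid/c/In} → row (5,3) (5,3) (5,3) (5,3)
That's 7 distinct rows out of 16 strategies.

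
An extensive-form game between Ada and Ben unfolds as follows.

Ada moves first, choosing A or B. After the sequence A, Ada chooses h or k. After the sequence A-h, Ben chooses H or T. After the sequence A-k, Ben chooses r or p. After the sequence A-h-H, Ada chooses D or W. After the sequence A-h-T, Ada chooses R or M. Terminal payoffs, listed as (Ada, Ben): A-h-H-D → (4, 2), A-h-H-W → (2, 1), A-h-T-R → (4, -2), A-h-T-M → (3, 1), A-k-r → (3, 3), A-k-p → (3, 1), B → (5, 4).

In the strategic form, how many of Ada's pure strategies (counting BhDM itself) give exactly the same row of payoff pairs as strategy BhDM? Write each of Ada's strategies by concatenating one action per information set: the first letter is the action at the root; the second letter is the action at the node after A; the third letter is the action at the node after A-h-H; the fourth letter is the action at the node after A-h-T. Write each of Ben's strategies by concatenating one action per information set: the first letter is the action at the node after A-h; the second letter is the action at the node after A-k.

Row for BhDM (columns Hr, Hp, Tr, Tp): (5,4) (5,4) (5,4) (5,4).
Under BhDM, Ada's choice at the node after A and at the node after A-h-H and at the node after A-h-T can never be reached regardless of what Ben does, so varying those choices leaves every outcome unchanged.
Holding the reachable choices fixed and varying the unreachable ones freely already gives 2 × 2 × 2 = 8 equivalent strategies.
No other strategy reproduces this row, so those 8 are the full class: BhDR, BhDM, BhWR, BhWM, BkDR, BkDM, BkWR, BkWM.

8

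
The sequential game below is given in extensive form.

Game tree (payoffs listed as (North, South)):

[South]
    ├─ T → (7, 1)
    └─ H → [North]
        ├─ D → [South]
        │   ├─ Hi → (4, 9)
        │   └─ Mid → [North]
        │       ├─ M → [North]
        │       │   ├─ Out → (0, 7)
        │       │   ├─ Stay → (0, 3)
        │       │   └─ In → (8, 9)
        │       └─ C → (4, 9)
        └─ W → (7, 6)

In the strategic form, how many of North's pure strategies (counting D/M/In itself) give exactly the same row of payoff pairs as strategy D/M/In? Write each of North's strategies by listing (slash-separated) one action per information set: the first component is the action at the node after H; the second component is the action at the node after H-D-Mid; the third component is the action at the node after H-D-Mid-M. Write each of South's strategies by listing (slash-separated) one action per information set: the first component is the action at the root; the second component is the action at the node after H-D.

Row for D/M/In (columns T/Hi, T/Mid, H/Hi, H/Mid): (7,1) (7,1) (4,9) (8,9).
Every one of North's information sets is on the play path for some reply by South when North follows D/M/In.
Changing the action at any of them therefore changes at least one column, so only D/M/In itself gives this row.

1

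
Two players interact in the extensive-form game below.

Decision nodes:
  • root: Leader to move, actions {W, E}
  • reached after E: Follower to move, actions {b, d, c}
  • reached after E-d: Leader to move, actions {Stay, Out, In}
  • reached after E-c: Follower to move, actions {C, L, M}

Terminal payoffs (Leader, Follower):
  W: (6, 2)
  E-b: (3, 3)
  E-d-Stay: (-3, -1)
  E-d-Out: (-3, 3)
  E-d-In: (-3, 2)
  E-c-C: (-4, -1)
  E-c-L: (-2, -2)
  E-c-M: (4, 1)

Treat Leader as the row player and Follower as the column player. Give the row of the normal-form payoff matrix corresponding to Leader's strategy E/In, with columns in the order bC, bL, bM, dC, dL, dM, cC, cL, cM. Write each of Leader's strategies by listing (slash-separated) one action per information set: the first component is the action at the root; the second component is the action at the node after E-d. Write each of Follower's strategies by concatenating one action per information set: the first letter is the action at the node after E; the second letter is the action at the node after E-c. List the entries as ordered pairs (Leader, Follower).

(3,3) (3,3) (3,3) (-3,2) (-3,2) (-3,2) (-4,-1) (-2,-2) (4,1)

vs bC: Leader plays E → Follower plays b at [E] → (3, 3)
vs bL: Leader plays E → Follower plays b at [E] → (3, 3)
vs bM: Leader plays E → Follower plays b at [E] → (3, 3)
vs dC: Leader plays E → Follower plays d at [E] → Leader plays In at [E-d] → (-3, 2)
vs dL: Leader plays E → Follower plays d at [E] → Leader plays In at [E-d] → (-3, 2)
vs dM: Leader plays E → Follower plays d at [E] → Leader plays In at [E-d] → (-3, 2)
vs cC: Leader plays E → Follower plays c at [E] → Follower plays C at [E-c] → (-4, -1)
vs cL: Leader plays E → Follower plays c at [E] → Follower plays L at [E-c] → (-2, -2)
vs cM: Leader plays E → Follower plays c at [E] → Follower plays M at [E-c] → (4, 1)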